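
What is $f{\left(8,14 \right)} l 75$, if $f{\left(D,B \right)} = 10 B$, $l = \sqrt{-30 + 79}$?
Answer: $73500$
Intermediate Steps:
$l = 7$ ($l = \sqrt{49} = 7$)
$f{\left(8,14 \right)} l 75 = 10 \cdot 14 \cdot 7 \cdot 75 = 140 \cdot 7 \cdot 75 = 980 \cdot 75 = 73500$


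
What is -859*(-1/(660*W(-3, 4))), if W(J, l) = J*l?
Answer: -859/7920 ≈ -0.10846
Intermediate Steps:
-859*(-1/(660*W(-3, 4))) = -859/((-33*20)*(-3*4)) = -859/((-660*(-12))) = -859/7920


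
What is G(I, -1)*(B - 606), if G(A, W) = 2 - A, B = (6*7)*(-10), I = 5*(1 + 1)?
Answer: 8208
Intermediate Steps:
I = 10 (I = 5*2 = 10)
B = -420 (B = 42*(-10) = -420)
G(I, -1)*(B - 606) = (2 - 1*10)*(-420 - 606) = (2 - 10)*(-1026) = -8*(-1026) = 8208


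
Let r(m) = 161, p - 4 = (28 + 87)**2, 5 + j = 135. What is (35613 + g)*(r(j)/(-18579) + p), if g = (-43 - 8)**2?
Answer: 284614895940/563 ≈ 5.0553e+8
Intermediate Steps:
j = 130 (j = -5 + 135 = 130)
p = 13229 (p = 4 + (28 + 87)**2 = 4 + 115**2 = 4 + 13225 = 13229)
g = 2601 (g = (-51)**2 = 2601)
(35613 + g)*(r(j)/(-18579) + p) = (35613 + 2601)*(161/(-18579) + 13229) = 38214*(161*(-1/18579) + 13229) = 38214*(-161/18579 + 13229) = 38214*(245781430/18579) = 284614895940/563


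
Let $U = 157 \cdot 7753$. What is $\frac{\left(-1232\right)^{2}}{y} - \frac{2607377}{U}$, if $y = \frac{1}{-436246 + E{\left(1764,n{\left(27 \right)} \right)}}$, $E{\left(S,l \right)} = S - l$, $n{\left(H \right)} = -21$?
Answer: $- \frac{802678535306658321}{1217221} \approx -6.5943 \cdot 10^{11}$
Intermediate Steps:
$U = 1217221$
$y = - \frac{1}{434461}$ ($y = \frac{1}{-436246 + \left(1764 - -21\right)} = \frac{1}{-436246 + \left(1764 + 21\right)} = \frac{1}{-436246 + 1785} = \frac{1}{-434461} = - \frac{1}{434461} \approx -2.3017 \cdot 10^{-6}$)
$\frac{\left(-1232\right)^{2}}{y} - \frac{2607377}{U} = \frac{\left(-1232\right)^{2}}{- \frac{1}{434461}} - \frac{2607377}{1217221} = 1517824 \left(-434461\right) - \frac{2607377}{1217221} = -659435332864 - \frac{2607377}{1217221} = - \frac{802678535306658321}{1217221}$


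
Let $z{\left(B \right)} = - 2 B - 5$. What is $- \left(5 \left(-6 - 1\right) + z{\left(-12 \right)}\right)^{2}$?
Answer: $-256$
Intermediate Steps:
$z{\left(B \right)} = -5 - 2 B$
$- \left(5 \left(-6 - 1\right) + z{\left(-12 \right)}\right)^{2} = - \left(5 \left(-6 - 1\right) - -19\right)^{2} = - \left(5 \left(-7\right) + \left(-5 + 24\right)\right)^{2} = - \left(-35 + 19\right)^{2} = - \left(-16\right)^{2} = \left(-1\right) 256 = -256$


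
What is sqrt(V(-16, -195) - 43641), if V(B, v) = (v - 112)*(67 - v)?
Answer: 5*I*sqrt(4963) ≈ 352.24*I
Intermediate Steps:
V(B, v) = (-112 + v)*(67 - v)
sqrt(V(-16, -195) - 43641) = sqrt((-7504 - 1*(-195)**2 + 179*(-195)) - 43641) = sqrt((-7504 - 1*38025 - 34905) - 43641) = sqrt((-7504 - 38025 - 34905) - 43641) = sqrt(-80434 - 43641) = sqrt(-124075) = 5*I*sqrt(4963)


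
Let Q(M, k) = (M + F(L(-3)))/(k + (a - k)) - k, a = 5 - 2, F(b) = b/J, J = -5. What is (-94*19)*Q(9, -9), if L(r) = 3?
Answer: -105374/5 ≈ -21075.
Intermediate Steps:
F(b) = -b/5 (F(b) = b/(-5) = b*(-⅕) = -b/5)
a = 3
Q(M, k) = -⅕ - k + M/3 (Q(M, k) = (M - ⅕*3)/(k + (3 - k)) - k = (M - ⅗)/3 - k = (-⅗ + M)*(⅓) - k = (-⅕ + M/3) - k = -⅕ - k + M/3)
(-94*19)*Q(9, -9) = (-94*19)*(-⅕ - 1*(-9) + (⅓)*9) = -1786*(-⅕ + 9 + 3) = -1786*59/5 = -105374/5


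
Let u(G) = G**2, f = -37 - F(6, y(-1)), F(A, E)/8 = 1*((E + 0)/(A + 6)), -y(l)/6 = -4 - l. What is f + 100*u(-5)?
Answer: 2451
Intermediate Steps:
y(l) = 24 + 6*l (y(l) = -6*(-4 - l) = 24 + 6*l)
F(A, E) = 8*E/(6 + A) (F(A, E) = 8*(1*((E + 0)/(A + 6))) = 8*(1*(E/(6 + A))) = 8*(E/(6 + A)) = 8*E/(6 + A))
f = -49 (f = -37 - 8*(24 + 6*(-1))/(6 + 6) = -37 - 8*(24 - 6)/12 = -37 - 8*18/12 = -37 - 1*12 = -37 - 12 = -49)
f + 100*u(-5) = -49 + 100*(-5)**2 = -49 + 100*25 = -49 + 2500 = 2451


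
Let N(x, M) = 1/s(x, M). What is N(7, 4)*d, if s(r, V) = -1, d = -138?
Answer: 138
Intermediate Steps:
N(x, M) = -1 (N(x, M) = 1/(-1) = -1)
N(7, 4)*d = -1*(-138) = 138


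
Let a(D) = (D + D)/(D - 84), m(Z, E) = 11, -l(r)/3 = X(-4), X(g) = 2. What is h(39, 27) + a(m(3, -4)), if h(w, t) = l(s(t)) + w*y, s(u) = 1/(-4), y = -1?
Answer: -3307/73 ≈ -45.301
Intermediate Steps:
s(u) = -¼
l(r) = -6 (l(r) = -3*2 = -6)
h(w, t) = -6 - w (h(w, t) = -6 + w*(-1) = -6 - w)
a(D) = 2*D/(-84 + D) (a(D) = (2*D)/(-84 + D) = 2*D/(-84 + D))
h(39, 27) + a(m(3, -4)) = (-6 - 1*39) + 2*11/(-84 + 11) = (-6 - 39) + 2*11/(-73) = -45 + 2*11*(-1/73) = -45 - 22/73 = -3307/73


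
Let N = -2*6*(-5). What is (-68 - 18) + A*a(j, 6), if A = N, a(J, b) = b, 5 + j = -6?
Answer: 274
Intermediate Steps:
j = -11 (j = -5 - 6 = -11)
N = 60 (N = -12*(-5) = 60)
A = 60
(-68 - 18) + A*a(j, 6) = (-68 - 18) + 60*6 = -86 + 360 = 274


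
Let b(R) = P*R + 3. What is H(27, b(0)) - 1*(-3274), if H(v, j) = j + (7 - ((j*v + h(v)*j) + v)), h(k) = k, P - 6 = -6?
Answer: 3095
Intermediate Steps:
P = 0 (P = 6 - 6 = 0)
b(R) = 3 (b(R) = 0*R + 3 = 0 + 3 = 3)
H(v, j) = 7 + j - v - 2*j*v (H(v, j) = j + (7 - ((j*v + v*j) + v)) = j + (7 - ((j*v + j*v) + v)) = j + (7 - (2*j*v + v)) = j + (7 - (v + 2*j*v)) = j + (7 + (-v - 2*j*v)) = j + (7 - v - 2*j*v) = 7 + j - v - 2*j*v)
H(27, b(0)) - 1*(-3274) = (7 + 3 - 1*27 - 2*3*27) - 1*(-3274) = (7 + 3 - 27 - 162) + 3274 = -179 + 3274 = 3095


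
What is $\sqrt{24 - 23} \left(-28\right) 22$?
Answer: $-616$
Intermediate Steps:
$\sqrt{24 - 23} \left(-28\right) 22 = \sqrt{1} \left(-28\right) 22 = 1 \left(-28\right) 22 = \left(-28\right) 22 = -616$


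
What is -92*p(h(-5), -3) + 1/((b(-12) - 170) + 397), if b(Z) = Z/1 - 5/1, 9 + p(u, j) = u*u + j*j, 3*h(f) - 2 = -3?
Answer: -6437/630 ≈ -10.217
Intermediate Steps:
h(f) = -⅓ (h(f) = ⅔ + (⅓)*(-3) = ⅔ - 1 = -⅓)
p(u, j) = -9 + j² + u² (p(u, j) = -9 + (u*u + j*j) = -9 + (u² + j²) = -9 + (j² + u²) = -9 + j² + u²)
b(Z) = -5 + Z (b(Z) = Z*1 - 5*1 = Z - 5 = -5 + Z)
-92*p(h(-5), -3) + 1/((b(-12) - 170) + 397) = -92*(-9 + (-3)² + (-⅓)²) + 1/(((-5 - 12) - 170) + 397) = -92*(-9 + 9 + ⅑) + 1/((-17 - 170) + 397) = -92*⅑ + 1/(-187 + 397) = -92/9 + 1/210 = -6437/630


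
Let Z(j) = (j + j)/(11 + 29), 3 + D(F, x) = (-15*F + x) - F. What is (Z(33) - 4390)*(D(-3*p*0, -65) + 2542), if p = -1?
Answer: -108567779/10 ≈ -1.0857e+7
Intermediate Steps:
D(F, x) = -3 + x - 16*F (D(F, x) = -3 + ((-15*F + x) - F) = -3 + ((x - 15*F) - F) = -3 + (x - 16*F) = -3 + x - 16*F)
Z(j) = j/20 (Z(j) = (2*j)/40 = (2*j)*(1/40) = j/20)
(Z(33) - 4390)*(D(-3*p*0, -65) + 2542) = ((1/20)*33 - 4390)*((-3 - 65 - 16*(-3*(-1))*0) + 2542) = (33/20 - 4390)*((-3 - 65 - 48*0) + 2542) = -87767*((-3 - 65 - 16*0) + 2542)/20 = -87767*((-3 - 65 + 0) + 2542)/20 = -87767*(-68 + 2542)/20 = -87767/20*2474 = -108567779/10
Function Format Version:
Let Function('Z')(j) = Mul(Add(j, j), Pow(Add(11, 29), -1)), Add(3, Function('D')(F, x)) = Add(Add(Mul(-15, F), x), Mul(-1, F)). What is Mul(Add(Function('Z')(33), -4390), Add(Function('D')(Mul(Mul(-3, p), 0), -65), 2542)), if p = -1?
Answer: Rational(-108567779, 10) ≈ -1.0857e+7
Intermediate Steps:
Function('D')(F, x) = Add(-3, x, Mul(-16, F)) (Function('D')(F, x) = Add(-3, Add(Add(Mul(-15, F), x), Mul(-1, F))) = Add(-3, Add(Add(x, Mul(-15, F)), Mul(-1, F))) = Add(-3, Add(x, Mul(-16, F))) = Add(-3, x, Mul(-16, F)))
Function('Z')(j) = Mul(Rational(1, 20), j) (Function('Z')(j) = Mul(Mul(2, j), Pow(40, -1)) = Mul(Mul(2, j), Rational(1, 40)) = Mul(Rational(1, 20), j))
Mul(Add(Function('Z')(33), -4390), Add(Function('D')(Mul(Mul(-3, p), 0), -65), 2542)) = Mul(Add(Mul(Rational(1, 20), 33), -4390), Add(Add(-3, -65, Mul(-16, Mul(Mul(-3, -1), 0))), 2542)) = Mul(Add(Rational(33, 20), -4390), Add(Add(-3, -65, Mul(-16, Mul(3, 0))), 2542)) = Mul(Rational(-87767, 20), Add(Add(-3, -65, Mul(-16, 0)), 2542)) = Mul(Rational(-87767, 20), Add(Add(-3, -65, 0), 2542)) = Mul(Rational(-87767, 20), Add(-68, 2542)) = Mul(Rational(-87767, 20), 2474) = Rational(-108567779, 10)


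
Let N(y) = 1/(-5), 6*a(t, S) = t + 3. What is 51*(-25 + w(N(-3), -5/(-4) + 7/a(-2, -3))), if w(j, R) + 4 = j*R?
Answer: -38403/20 ≈ -1920.2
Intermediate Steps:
a(t, S) = ½ + t/6 (a(t, S) = (t + 3)/6 = (3 + t)/6 = ½ + t/6)
N(y) = -⅕
w(j, R) = -4 + R*j (w(j, R) = -4 + j*R = -4 + R*j)
51*(-25 + w(N(-3), -5/(-4) + 7/a(-2, -3))) = 51*(-25 + (-4 + (-5/(-4) + 7/(½ + (⅙)*(-2)))*(-⅕))) = 51*(-25 + (-4 + (-5*(-¼) + 7/(½ - ⅓))*(-⅕))) = 51*(-25 + (-4 + (5/4 + 7/(⅙))*(-⅕))) = 51*(-25 + (-4 + (5/4 + 7*6)*(-⅕))) = 51*(-25 + (-4 + (5/4 + 42)*(-⅕))) = 51*(-25 + (-4 + (173/4)*(-⅕))) = 51*(-25 + (-4 - 173/20)) = 51*(-25 - 253/20) = 51*(-753/20) = -38403/20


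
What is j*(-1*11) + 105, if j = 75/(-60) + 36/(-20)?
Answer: 2771/20 ≈ 138.55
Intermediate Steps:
j = -61/20 (j = 75*(-1/60) + 36*(-1/20) = -5/4 - 9/5 = -61/20 ≈ -3.0500)
j*(-1*11) + 105 = -(-61)*11/20 + 105 = -61/20*(-11) + 105 = 671/20 + 105 = 2771/20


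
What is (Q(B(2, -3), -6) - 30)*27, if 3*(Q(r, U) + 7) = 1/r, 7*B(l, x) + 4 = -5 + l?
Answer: -1008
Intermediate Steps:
B(l, x) = -9/7 + l/7 (B(l, x) = -4/7 + (-5 + l)/7 = -4/7 + (-5/7 + l/7) = -9/7 + l/7)
Q(r, U) = -7 + 1/(3*r)
(Q(B(2, -3), -6) - 30)*27 = ((-7 + 1/(3*(-9/7 + (1/7)*2))) - 30)*27 = ((-7 + 1/(3*(-9/7 + 2/7))) - 30)*27 = ((-7 + (1/3)/(-1)) - 30)*27 = ((-7 + (1/3)*(-1)) - 30)*27 = ((-7 - 1/3) - 30)*27 = (-22/3 - 30)*27 = -112/3*27 = -1008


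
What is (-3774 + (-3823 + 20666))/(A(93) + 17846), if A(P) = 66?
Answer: 13069/17912 ≈ 0.72962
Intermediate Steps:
(-3774 + (-3823 + 20666))/(A(93) + 17846) = (-3774 + (-3823 + 20666))/(66 + 17846) = (-3774 + 16843)/17912 = 13069*(1/17912) = 13069/17912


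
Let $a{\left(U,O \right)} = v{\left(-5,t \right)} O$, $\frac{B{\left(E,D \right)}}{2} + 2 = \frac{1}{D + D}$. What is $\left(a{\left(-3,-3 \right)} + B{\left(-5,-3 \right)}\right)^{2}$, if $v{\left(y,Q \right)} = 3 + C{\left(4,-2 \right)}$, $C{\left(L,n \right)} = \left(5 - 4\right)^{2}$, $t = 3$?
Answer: $\frac{2401}{9} \approx 266.78$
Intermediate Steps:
$B{\left(E,D \right)} = -4 + \frac{1}{D}$ ($B{\left(E,D \right)} = -4 + \frac{2}{D + D} = -4 + \frac{2}{2 D} = -4 + 2 \frac{1}{2 D} = -4 + \frac{1}{D}$)
$C{\left(L,n \right)} = 1$ ($C{\left(L,n \right)} = 1^{2} = 1$)
$v{\left(y,Q \right)} = 4$ ($v{\left(y,Q \right)} = 3 + 1 = 4$)
$a{\left(U,O \right)} = 4 O$
$\left(a{\left(-3,-3 \right)} + B{\left(-5,-3 \right)}\right)^{2} = \left(4 \left(-3\right) - \left(4 - \frac{1}{-3}\right)\right)^{2} = \left(-12 - \frac{13}{3}\right)^{2} = \left(- \frac{49}{3}\right)^{2} = \frac{2401}{9}$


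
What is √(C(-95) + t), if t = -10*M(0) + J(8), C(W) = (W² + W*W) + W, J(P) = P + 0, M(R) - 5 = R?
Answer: √17913 ≈ 133.84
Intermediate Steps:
M(R) = 5 + R
J(P) = P
C(W) = W + 2*W² (C(W) = (W² + W²) + W = 2*W² + W = W + 2*W²)
t = -42 (t = -10*(5 + 0) + 8 = -10*5 + 8 = -50 + 8 = -42)
√(C(-95) + t) = √(-95*(1 + 2*(-95)) - 42) = √(-95*(1 - 190) - 42) = √(-95*(-189) - 42) = √(17955 - 42) = √17913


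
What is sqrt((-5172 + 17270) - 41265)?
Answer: I*sqrt(29167) ≈ 170.78*I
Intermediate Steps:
sqrt((-5172 + 17270) - 41265) = sqrt(12098 - 41265) = sqrt(-29167) = I*sqrt(29167)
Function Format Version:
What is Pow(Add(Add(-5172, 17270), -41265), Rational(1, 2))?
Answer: Mul(I, Pow(29167, Rational(1, 2))) ≈ Mul(170.78, I)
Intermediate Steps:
Pow(Add(Add(-5172, 17270), -41265), Rational(1, 2)) = Pow(Add(12098, -41265), Rational(1, 2)) = Pow(-29167, Rational(1, 2)) = Mul(I, Pow(29167, Rational(1, 2)))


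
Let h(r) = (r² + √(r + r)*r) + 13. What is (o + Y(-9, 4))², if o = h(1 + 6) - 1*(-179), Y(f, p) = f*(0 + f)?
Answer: 104370 + 4508*√14 ≈ 1.2124e+5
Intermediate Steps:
Y(f, p) = f² (Y(f, p) = f*f = f²)
h(r) = 13 + r² + √2*r^(3/2) (h(r) = (r² + √(2*r)*r) + 13 = (r² + (√2*√r)*r) + 13 = (r² + √2*r^(3/2)) + 13 = 13 + r² + √2*r^(3/2))
o = 241 + 7*√14 (o = (13 + (1 + 6)² + √2*(1 + 6)^(3/2)) - 1*(-179) = (13 + 7² + √2*7^(3/2)) + 179 = (13 + 49 + √2*(7*√7)) + 179 = (13 + 49 + 7*√14) + 179 = (62 + 7*√14) + 179 = 241 + 7*√14 ≈ 267.19)
(o + Y(-9, 4))² = ((241 + 7*√14) + (-9)²)² = ((241 + 7*√14) + 81)² = (322 + 7*√14)²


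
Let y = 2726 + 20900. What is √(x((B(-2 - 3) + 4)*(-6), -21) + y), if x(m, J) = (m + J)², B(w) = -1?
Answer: √25147 ≈ 158.58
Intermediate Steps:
y = 23626
x(m, J) = (J + m)²
√(x((B(-2 - 3) + 4)*(-6), -21) + y) = √((-21 + (-1 + 4)*(-6))² + 23626) = √((-21 + 3*(-6))² + 23626) = √((-21 - 18)² + 23626) = √((-39)² + 23626) = √(1521 + 23626) = √25147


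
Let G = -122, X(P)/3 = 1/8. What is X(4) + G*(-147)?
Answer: 143475/8 ≈ 17934.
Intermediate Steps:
X(P) = 3/8
X(4) + G*(-147) = 3/8 - 122*(-147) = 3/8 + 17934 = 143475/8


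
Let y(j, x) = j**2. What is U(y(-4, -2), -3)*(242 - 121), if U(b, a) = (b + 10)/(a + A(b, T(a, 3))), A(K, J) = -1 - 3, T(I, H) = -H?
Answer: -3146/7 ≈ -449.43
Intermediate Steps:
A(K, J) = -4
U(b, a) = (10 + b)/(-4 + a) (U(b, a) = (b + 10)/(a - 4) = (10 + b)/(-4 + a))
U(y(-4, -2), -3)*(242 - 121) = ((10 + (-4)**2)/(-4 - 3))*(242 - 121) = ((10 + 16)/(-7))*121 = -1/7*26*121 = -26/7*121 = -3146/7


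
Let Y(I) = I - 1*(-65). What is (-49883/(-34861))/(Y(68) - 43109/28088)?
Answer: 1401113704/128727554295 ≈ 0.010884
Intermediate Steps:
Y(I) = 65 + I (Y(I) = I + 65 = 65 + I)
(-49883/(-34861))/(Y(68) - 43109/28088) = (-49883/(-34861))/((65 + 68) - 43109/28088) = (-49883*(-1/34861))/(133 - 43109/28088) = 49883/(34861*(133 - 1*43109/28088)) = 49883/(34861*(133 - 43109/28088)) = 49883/(34861*(3692595/28088)) = (49883/34861)*(28088/3692595) = 1401113704/128727554295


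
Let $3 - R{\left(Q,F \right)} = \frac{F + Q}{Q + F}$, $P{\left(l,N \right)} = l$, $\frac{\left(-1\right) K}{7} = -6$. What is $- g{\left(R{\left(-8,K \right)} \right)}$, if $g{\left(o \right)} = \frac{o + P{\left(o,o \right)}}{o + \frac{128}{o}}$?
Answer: $- \frac{2}{33} \approx -0.060606$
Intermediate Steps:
$K = 42$ ($K = \left(-7\right) \left(-6\right) = 42$)
$R{\left(Q,F \right)} = 2$ ($R{\left(Q,F \right)} = 3 - \frac{F + Q}{Q + F} = 3 - \frac{F + Q}{F + Q} = 3 - 1 = 2$)
$g{\left(o \right)} = \frac{2 o}{o + \frac{128}{o}}$ ($g{\left(o \right)} = \frac{o + o}{o + \frac{128}{o}} = \frac{2 o}{o + \frac{128}{o}}$)
$- g{\left(R{\left(-8,K \right)} \right)} = - \frac{2 \cdot 2^{2}}{128 + 2^{2}} = - \frac{2 \cdot 4}{128 + 4} = - \frac{2 \cdot 4}{132} = \left(-1\right) \frac{2}{33} = - \frac{2}{33}$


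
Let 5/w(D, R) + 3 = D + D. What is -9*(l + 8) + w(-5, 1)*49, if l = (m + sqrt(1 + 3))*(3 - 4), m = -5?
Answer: -1532/13 ≈ -117.85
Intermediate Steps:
w(D, R) = 5/(-3 + 2*D) (w(D, R) = 5/(-3 + (D + D)) = 5/(-3 + 2*D))
l = 3 (l = (-5 + sqrt(1 + 3))*(3 - 4) = (-5 + sqrt(4))*(-1) = (-5 + 2)*(-1) = -3*(-1) = 3)
-9*(l + 8) + w(-5, 1)*49 = -9*(3 + 8) + (5/(-3 + 2*(-5)))*49 = -9*11 + (5/(-3 - 10))*49 = -99 + (5/(-13))*49 = -99 + (5*(-1/13))*49 = -99 - 5/13*49 = -99 - 245/13 = -1532/13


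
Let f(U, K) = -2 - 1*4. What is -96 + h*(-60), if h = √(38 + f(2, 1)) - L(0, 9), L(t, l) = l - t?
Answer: 444 - 240*√2 ≈ 104.59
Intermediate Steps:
f(U, K) = -6 (f(U, K) = -2 - 4 = -6)
h = -9 + 4*√2 (h = √(38 - 6) - (9 - 1*0) = √32 - (9 + 0) = 4*√2 - 1*9 = 4*√2 - 9 = -9 + 4*√2 ≈ -3.3431)
-96 + h*(-60) = -96 + (-9 + 4*√2)*(-60) = -96 + (540 - 240*√2) = 444 - 240*√2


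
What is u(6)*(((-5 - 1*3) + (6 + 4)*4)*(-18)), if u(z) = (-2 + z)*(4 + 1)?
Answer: -11520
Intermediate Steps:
u(z) = -10 + 5*z (u(z) = (-2 + z)*5 = -10 + 5*z)
u(6)*(((-5 - 1*3) + (6 + 4)*4)*(-18)) = (-10 + 5*6)*(((-5 - 1*3) + (6 + 4)*4)*(-18)) = (-10 + 30)*(((-5 - 3) + 10*4)*(-18)) = 20*((-8 + 40)*(-18)) = 20*(32*(-18)) = 20*(-576) = -11520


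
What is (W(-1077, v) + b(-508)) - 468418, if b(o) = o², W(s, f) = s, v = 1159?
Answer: -211431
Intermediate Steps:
(W(-1077, v) + b(-508)) - 468418 = (-1077 + (-508)²) - 468418 = (-1077 + 258064) - 468418 = 256987 - 468418 = -211431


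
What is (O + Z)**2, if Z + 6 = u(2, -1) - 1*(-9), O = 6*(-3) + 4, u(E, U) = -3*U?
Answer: 64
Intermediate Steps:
O = -14 (O = -18 + 4 = -14)
Z = 6 (Z = -6 + (-3*(-1) - 1*(-9)) = -6 + (3 + 9) = -6 + 12 = 6)
(O + Z)**2 = (-14 + 6)**2 = (-8)**2 = 64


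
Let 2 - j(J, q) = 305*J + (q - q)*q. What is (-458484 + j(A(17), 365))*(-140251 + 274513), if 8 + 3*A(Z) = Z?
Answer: -61679560014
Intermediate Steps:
A(Z) = -8/3 + Z/3
j(J, q) = 2 - 305*J (j(J, q) = 2 - (305*J + (q - q)*q) = 2 - (305*J + 0*q) = 2 - (305*J + 0) = 2 - 305*J)
(-458484 + j(A(17), 365))*(-140251 + 274513) = (-458484 + (2 - 305*(-8/3 + (⅓)*17)))*(-140251 + 274513) = (-458484 + (2 - 305*(-8/3 + 17/3)))*134262 = (-458484 + (2 - 305*3))*134262 = (-458484 + (2 - 915))*134262 = (-458484 - 913)*134262 = -459397*134262 = -61679560014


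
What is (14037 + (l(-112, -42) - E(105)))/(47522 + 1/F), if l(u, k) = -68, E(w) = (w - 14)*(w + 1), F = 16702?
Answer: 24067582/264570815 ≈ 0.090968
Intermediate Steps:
E(w) = (1 + w)*(-14 + w) (E(w) = (-14 + w)*(1 + w) = (1 + w)*(-14 + w))
(14037 + (l(-112, -42) - E(105)))/(47522 + 1/F) = (14037 + (-68 - (-14 + 105**2 - 13*105)))/(47522 + 1/16702) = (14037 + (-68 - (-14 + 11025 - 1365)))/(47522 + 1/16702) = (14037 + (-68 - 1*9646))/(793712445/16702) = (14037 + (-68 - 9646))*(16702/793712445) = (14037 - 9714)*(16702/793712445) = 4323*(16702/793712445) = 24067582/264570815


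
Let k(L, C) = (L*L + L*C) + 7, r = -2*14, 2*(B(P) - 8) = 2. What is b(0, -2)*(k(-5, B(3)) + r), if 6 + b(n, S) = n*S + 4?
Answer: 82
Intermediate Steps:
B(P) = 9 (B(P) = 8 + (½)*2 = 8 + 1 = 9)
r = -28
k(L, C) = 7 + L² + C*L (k(L, C) = (L² + C*L) + 7 = 7 + L² + C*L)
b(n, S) = -2 + S*n (b(n, S) = -6 + (n*S + 4) = -6 + (S*n + 4) = -6 + (4 + S*n) = -2 + S*n)
b(0, -2)*(k(-5, B(3)) + r) = (-2 - 2*0)*((7 + (-5)² + 9*(-5)) - 28) = (-2 + 0)*((7 + 25 - 45) - 28) = -2*(-13 - 28) = -2*(-41) = 82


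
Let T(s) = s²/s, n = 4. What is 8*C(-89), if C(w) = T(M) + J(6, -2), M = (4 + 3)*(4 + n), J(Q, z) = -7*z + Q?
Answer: 608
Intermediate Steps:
J(Q, z) = Q - 7*z
M = 56 (M = (4 + 3)*(4 + 4) = 7*8 = 56)
T(s) = s
C(w) = 76 (C(w) = 56 + (6 - 7*(-2)) = 56 + (6 + 14) = 56 + 20 = 76)
8*C(-89) = 8*76 = 608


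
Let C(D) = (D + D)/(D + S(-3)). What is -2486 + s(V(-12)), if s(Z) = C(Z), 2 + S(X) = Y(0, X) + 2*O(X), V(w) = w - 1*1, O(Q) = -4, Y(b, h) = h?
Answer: -2485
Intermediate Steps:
V(w) = -1 + w (V(w) = w - 1 = -1 + w)
S(X) = -10 + X (S(X) = -2 + (X + 2*(-4)) = -2 + (X - 8) = -2 + (-8 + X) = -10 + X)
C(D) = 2*D/(-13 + D) (C(D) = (D + D)/(D + (-10 - 3)) = (2*D)/(D - 13) = (2*D)/(-13 + D) = 2*D/(-13 + D))
s(Z) = 2*Z/(-13 + Z)
-2486 + s(V(-12)) = -2486 + 2*(-1 - 12)/(-13 + (-1 - 12)) = -2486 + 2*(-13)/(-13 - 13) = -2486 + 2*(-13)/(-26) = -2486 + 2*(-13)*(-1/26) = -2486 + 1 = -2485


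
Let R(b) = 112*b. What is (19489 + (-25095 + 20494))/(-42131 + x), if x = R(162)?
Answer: -14888/23987 ≈ -0.62067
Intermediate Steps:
x = 18144 (x = 112*162 = 18144)
(19489 + (-25095 + 20494))/(-42131 + x) = (19489 + (-25095 + 20494))/(-42131 + 18144) = (19489 - 4601)/(-23987) = 14888*(-1/23987) = -14888/23987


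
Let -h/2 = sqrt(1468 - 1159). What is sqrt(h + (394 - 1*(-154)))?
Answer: sqrt(548 - 2*sqrt(309)) ≈ 22.646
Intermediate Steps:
h = -2*sqrt(309) (h = -2*sqrt(1468 - 1159) = -2*sqrt(309) ≈ -35.157)
sqrt(h + (394 - 1*(-154))) = sqrt(-2*sqrt(309) + (394 - 1*(-154))) = sqrt(-2*sqrt(309) + (394 + 154)) = sqrt(-2*sqrt(309) + 548) = sqrt(548 - 2*sqrt(309))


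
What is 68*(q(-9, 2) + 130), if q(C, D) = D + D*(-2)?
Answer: 8704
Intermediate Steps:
q(C, D) = -D (q(C, D) = D - 2*D = -D)
68*(q(-9, 2) + 130) = 68*(-1*2 + 130) = 68*(-2 + 130) = 68*128 = 8704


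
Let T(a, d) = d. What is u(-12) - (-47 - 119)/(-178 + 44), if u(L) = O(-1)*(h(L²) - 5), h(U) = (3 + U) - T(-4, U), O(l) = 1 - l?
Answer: -351/67 ≈ -5.2388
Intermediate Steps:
h(U) = 3 (h(U) = (3 + U) - U = 3)
u(L) = -4 (u(L) = (1 - 1*(-1))*(3 - 5) = (1 + 1)*(-2) = 2*(-2) = -4)
u(-12) - (-47 - 119)/(-178 + 44) = -4 - (-47 - 119)/(-178 + 44) = -4 - (-166)/(-134) = -4 - (-166)*(-1)/134 = -4 - 1*83/67 = -4 - 83/67 = -351/67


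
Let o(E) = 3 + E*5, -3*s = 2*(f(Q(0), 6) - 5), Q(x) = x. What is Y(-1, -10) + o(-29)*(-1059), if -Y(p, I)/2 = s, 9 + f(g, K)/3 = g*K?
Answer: 451006/3 ≈ 1.5034e+5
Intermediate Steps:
f(g, K) = -27 + 3*K*g (f(g, K) = -27 + 3*(g*K) = -27 + 3*(K*g) = -27 + 3*K*g)
s = 64/3 (s = -2*((-27 + 3*6*0) - 5)/3 = -2*((-27 + 0) - 5)/3 = -2*(-27 - 5)/3 = -2*(-32)/3 = -1/3*(-64) = 64/3 ≈ 21.333)
Y(p, I) = -128/3 (Y(p, I) = -2*64/3 = -128/3)
o(E) = 3 + 5*E
Y(-1, -10) + o(-29)*(-1059) = -128/3 + (3 + 5*(-29))*(-1059) = -128/3 + (3 - 145)*(-1059) = -128/3 - 142*(-1059) = -128/3 + 150378 = 451006/3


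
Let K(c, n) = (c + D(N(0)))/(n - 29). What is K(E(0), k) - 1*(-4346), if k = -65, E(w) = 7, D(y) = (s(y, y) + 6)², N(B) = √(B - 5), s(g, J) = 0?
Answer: 408481/94 ≈ 4345.5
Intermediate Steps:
N(B) = √(-5 + B)
D(y) = 36 (D(y) = (0 + 6)² = 6² = 36)
K(c, n) = (36 + c)/(-29 + n) (K(c, n) = (c + 36)/(n - 29) = (36 + c)/(-29 + n))
K(E(0), k) - 1*(-4346) = (36 + 7)/(-29 - 65) - 1*(-4346) = 43/(-94) + 4346 = -1/94*43 + 4346 = -43/94 + 4346 = 408481/94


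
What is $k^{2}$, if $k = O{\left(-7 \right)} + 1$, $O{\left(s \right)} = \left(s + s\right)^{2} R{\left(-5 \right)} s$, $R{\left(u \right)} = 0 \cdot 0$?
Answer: $1$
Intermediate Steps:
$R{\left(u \right)} = 0$
$O{\left(s \right)} = 0$ ($O{\left(s \right)} = \left(s + s\right)^{2} \cdot 0 s = \left(2 s\right)^{2} \cdot 0 s = 4 s^{2} \cdot 0 s = 0 s = 0$)
$k = 1$ ($k = 0 + 1 = 1$)
$k^{2} = 1^{2} = 1$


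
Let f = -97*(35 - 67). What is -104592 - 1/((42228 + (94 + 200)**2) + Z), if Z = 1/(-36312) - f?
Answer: -476869936965960/4559334719 ≈ -1.0459e+5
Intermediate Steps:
f = 3104 (f = -97*(-32) = 3104)
Z = -112712449/36312 (Z = 1/(-36312) - 1*3104 = -1/36312 - 3104 = -112712449/36312 ≈ -3104.0)
-104592 - 1/((42228 + (94 + 200)**2) + Z) = -104592 - 1/((42228 + (94 + 200)**2) - 112712449/36312) = -104592 - 1/((42228 + 294**2) - 112712449/36312) = -104592 - 1/((42228 + 86436) - 112712449/36312) = -104592 - 1/(128664 - 112712449/36312) = -104592 - 1/4559334719/36312 = -104592 - 1*36312/4559334719 = -104592 - 36312/4559334719 = -476869936965960/4559334719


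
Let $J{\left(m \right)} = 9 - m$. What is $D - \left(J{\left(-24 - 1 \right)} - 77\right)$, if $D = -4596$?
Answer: $-4553$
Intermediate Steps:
$D - \left(J{\left(-24 - 1 \right)} - 77\right) = -4596 - \left(\left(9 - \left(-24 - 1\right)\right) - 77\right) = -4596 - \left(\left(9 - -25\right) - 77\right) = -4596 - \left(\left(9 + 25\right) - 77\right) = -4596 - \left(34 - 77\right) = -4596 - -43 = -4596 + 43 = -4553$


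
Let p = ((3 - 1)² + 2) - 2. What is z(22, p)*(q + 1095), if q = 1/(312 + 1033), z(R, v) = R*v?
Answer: 129604288/1345 ≈ 96360.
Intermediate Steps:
p = 4 (p = (2² + 2) - 2 = (4 + 2) - 2 = 6 - 2 = 4)
q = 1/1345 ≈ 0.00074349
z(22, p)*(q + 1095) = (22*4)*(1/1345 + 1095) = 88*(1472776/1345) = 129604288/1345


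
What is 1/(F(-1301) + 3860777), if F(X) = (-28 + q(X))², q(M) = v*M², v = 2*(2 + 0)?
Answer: 1/45837995042153 ≈ 2.1816e-14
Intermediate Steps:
v = 4 (v = 2*2 = 4)
q(M) = 4*M²
F(X) = (-28 + 4*X²)²
1/(F(-1301) + 3860777) = 1/(16*(-7 + (-1301)²)² + 3860777) = 1/(16*(-7 + 1692601)² + 3860777) = 1/(16*1692594² + 3860777) = 1/(16*2864874448836 + 3860777) = 1/(45837991181376 + 3860777) = 1/45837995042153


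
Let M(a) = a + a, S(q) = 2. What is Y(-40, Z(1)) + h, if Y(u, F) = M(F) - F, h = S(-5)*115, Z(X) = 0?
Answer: 230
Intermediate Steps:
M(a) = 2*a
h = 230 (h = 2*115 = 230)
Y(u, F) = F (Y(u, F) = 2*F - F = F)
Y(-40, Z(1)) + h = 0 + 230 = 230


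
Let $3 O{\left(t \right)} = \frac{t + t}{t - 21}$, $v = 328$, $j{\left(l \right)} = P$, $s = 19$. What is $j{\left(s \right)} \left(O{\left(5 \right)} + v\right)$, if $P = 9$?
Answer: $\frac{23601}{8} \approx 2950.1$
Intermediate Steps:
$j{\left(l \right)} = 9$
$O{\left(t \right)} = \frac{2 t}{3 \left(-21 + t\right)}$ ($O{\left(t \right)} = \frac{\left(t + t\right) \frac{1}{t - 21}}{3} = \frac{2 t \frac{1}{-21 + t}}{3} = \frac{2 t}{3 \left(-21 + t\right)}$)
$j{\left(s \right)} \left(O{\left(5 \right)} + v\right) = 9 \left(\frac{2}{3} \cdot 5 \frac{1}{-21 + 5} + 328\right) = 9 \left(\frac{2}{3} \cdot 5 \frac{1}{-16} + 328\right) = 9 \left(\frac{2}{3} \cdot 5 \left(- \frac{1}{16}\right) + 328\right) = 9 \left(- \frac{5}{24} + 328\right) = 9 \cdot \frac{7867}{24} = \frac{23601}{8}$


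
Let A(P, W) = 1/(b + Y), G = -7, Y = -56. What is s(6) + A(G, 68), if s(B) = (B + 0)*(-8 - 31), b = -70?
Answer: -29485/126 ≈ -234.01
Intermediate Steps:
s(B) = -39*B (s(B) = B*(-39) = -39*B)
A(P, W) = -1/126 (A(P, W) = 1/(-70 - 56) = 1/(-126) = -1/126)
s(6) + A(G, 68) = -39*6 - 1/126 = -234 - 1/126 = -29485/126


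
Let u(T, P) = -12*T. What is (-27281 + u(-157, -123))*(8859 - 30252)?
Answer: 543318021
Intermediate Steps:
(-27281 + u(-157, -123))*(8859 - 30252) = (-27281 - 12*(-157))*(8859 - 30252) = (-27281 + 1884)*(-21393) = -25397*(-21393) = 543318021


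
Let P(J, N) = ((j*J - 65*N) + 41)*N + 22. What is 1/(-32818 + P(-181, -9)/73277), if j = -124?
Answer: -73277/2405012194 ≈ -3.0468e-5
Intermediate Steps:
P(J, N) = 22 + N*(41 - 124*J - 65*N) (P(J, N) = ((-124*J - 65*N) + 41)*N + 22 = (41 - 124*J - 65*N)*N + 22 = N*(41 - 124*J - 65*N) + 22 = 22 + N*(41 - 124*J - 65*N))
1/(-32818 + P(-181, -9)/73277) = 1/(-32818 + (22 - 65*(-9)² + 41*(-9) - 124*(-181)*(-9))/73277) = 1/(-32818 + (22 - 65*81 - 369 - 201996)*(1/73277)) = 1/(-32818 + (22 - 5265 - 369 - 201996)*(1/73277)) = 1/(-32818 - 207608*1/73277) = 1/(-32818 - 207608/73277) = 1/(-2405012194/73277) = -73277/2405012194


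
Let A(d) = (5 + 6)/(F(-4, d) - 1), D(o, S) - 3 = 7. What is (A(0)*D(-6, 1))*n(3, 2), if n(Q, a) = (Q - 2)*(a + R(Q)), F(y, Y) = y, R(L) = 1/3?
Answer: -154/3 ≈ -51.333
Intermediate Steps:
R(L) = ⅓
D(o, S) = 10 (D(o, S) = 3 + 7 = 10)
n(Q, a) = (-2 + Q)*(⅓ + a) (n(Q, a) = (Q - 2)*(a + ⅓) = (-2 + Q)*(⅓ + a))
A(d) = -11/5 (A(d) = (5 + 6)/(-4 - 1) = 11/(-5) = 11*(-⅕) = -11/5)
(A(0)*D(-6, 1))*n(3, 2) = (-11/5*10)*(-⅔ - 2*2 + (⅓)*3 + 3*2) = -22*(-⅔ - 4 + 1 + 6) = -22*7/3 = -154/3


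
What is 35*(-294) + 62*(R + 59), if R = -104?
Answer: -13080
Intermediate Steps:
35*(-294) + 62*(R + 59) = 35*(-294) + 62*(-104 + 59) = -10290 + 62*(-45) = -10290 - 2790 = -13080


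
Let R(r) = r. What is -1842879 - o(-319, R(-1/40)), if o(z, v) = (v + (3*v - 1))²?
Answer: -184288021/100 ≈ -1.8429e+6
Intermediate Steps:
o(z, v) = (-1 + 4*v)² (o(z, v) = (v + (-1 + 3*v))² = (-1 + 4*v)²)
-1842879 - o(-319, R(-1/40)) = -1842879 - (-1 + 4*(-1/40))² = -1842879 - (-1 - ⅒)² = -1842879 - (-11/10)² = -1842879 - 1*121/100 = -1842879 - 121/100 = -184288021/100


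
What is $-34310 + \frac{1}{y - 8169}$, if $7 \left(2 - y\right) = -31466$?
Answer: $- \frac{881869937}{25703} \approx -34310.0$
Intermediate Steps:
$y = \frac{31480}{7}$ ($y = 2 - - \frac{31466}{7} = 2 + \frac{31466}{7} = \frac{31480}{7} \approx 4497.1$)
$-34310 + \frac{1}{y - 8169} = -34310 + \frac{1}{\frac{31480}{7} - 8169} = -34310 + \frac{1}{- \frac{25703}{7}} = -34310 - \frac{7}{25703} = - \frac{881869937}{25703}$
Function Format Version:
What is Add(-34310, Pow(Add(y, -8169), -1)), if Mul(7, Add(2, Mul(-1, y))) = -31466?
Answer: Rational(-881869937, 25703) ≈ -34310.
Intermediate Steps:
y = Rational(31480, 7) (y = Add(2, Mul(Rational(-1, 7), -31466)) = Add(2, Rational(31466, 7)) = Rational(31480, 7) ≈ 4497.1)
Add(-34310, Pow(Add(y, -8169), -1)) = Add(-34310, Pow(Add(Rational(31480, 7), -8169), -1)) = Add(-34310, Pow(Rational(-25703, 7), -1)) = Add(-34310, Rational(-7, 25703)) = Rational(-881869937, 25703)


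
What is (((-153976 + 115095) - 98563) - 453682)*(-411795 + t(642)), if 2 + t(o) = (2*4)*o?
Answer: 240387890286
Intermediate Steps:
t(o) = -2 + 8*o (t(o) = -2 + (2*4)*o = -2 + 8*o)
(((-153976 + 115095) - 98563) - 453682)*(-411795 + t(642)) = (((-153976 + 115095) - 98563) - 453682)*(-411795 + (-2 + 8*642)) = ((-38881 - 98563) - 453682)*(-411795 + (-2 + 5136)) = (-137444 - 453682)*(-411795 + 5134) = -591126*(-406661) = 240387890286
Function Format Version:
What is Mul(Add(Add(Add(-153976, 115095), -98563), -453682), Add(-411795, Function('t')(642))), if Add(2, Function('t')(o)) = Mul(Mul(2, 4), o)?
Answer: 240387890286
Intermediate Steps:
Function('t')(o) = Add(-2, Mul(8, o)) (Function('t')(o) = Add(-2, Mul(Mul(2, 4), o)) = Add(-2, Mul(8, o)))
Mul(Add(Add(Add(-153976, 115095), -98563), -453682), Add(-411795, Function('t')(642))) = Mul(Add(Add(Add(-153976, 115095), -98563), -453682), Add(-411795, Add(-2, Mul(8, 642)))) = Mul(Add(Add(-38881, -98563), -453682), Add(-411795, Add(-2, 5136))) = Mul(Add(-137444, -453682), Add(-411795, 5134)) = Mul(-591126, -406661) = 240387890286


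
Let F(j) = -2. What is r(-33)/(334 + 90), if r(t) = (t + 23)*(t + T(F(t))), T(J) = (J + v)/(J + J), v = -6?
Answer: 155/212 ≈ 0.73113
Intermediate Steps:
T(J) = (-6 + J)/(2*J) (T(J) = (J - 6)/(J + J) = (-6 + J)/((2*J)) = (-6 + J)*(1/(2*J)) = (-6 + J)/(2*J))
r(t) = (2 + t)*(23 + t) (r(t) = (t + 23)*(t + (½)*(-6 - 2)/(-2)) = (23 + t)*(t + (½)*(-½)*(-8)) = (23 + t)*(t + 2) = (23 + t)*(2 + t) = (2 + t)*(23 + t))
r(-33)/(334 + 90) = (46 + (-33)² + 25*(-33))/(334 + 90) = (46 + 1089 - 825)/424 = 310*(1/424) = 155/212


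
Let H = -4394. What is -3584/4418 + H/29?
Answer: -9758314/64061 ≈ -152.33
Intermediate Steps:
-3584/4418 + H/29 = -3584/4418 - 4394/29 = -3584*1/4418 - 4394*1/29 = -1792/2209 - 4394/29 = -9758314/64061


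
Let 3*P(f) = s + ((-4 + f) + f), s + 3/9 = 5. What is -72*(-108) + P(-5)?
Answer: 69956/9 ≈ 7772.9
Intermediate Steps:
s = 14/3 (s = -⅓ + 5 = 14/3 ≈ 4.6667)
P(f) = 2/9 + 2*f/3 (P(f) = (14/3 + ((-4 + f) + f))/3 = (14/3 + (-4 + 2*f))/3 = (⅔ + 2*f)/3 = 2/9 + 2*f/3)
-72*(-108) + P(-5) = -72*(-108) + (2/9 + (⅔)*(-5)) = 7776 + (2/9 - 10/3) = 7776 - 28/9 = 69956/9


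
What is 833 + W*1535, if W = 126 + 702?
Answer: 1271813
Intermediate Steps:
W = 828
833 + W*1535 = 833 + 828*1535 = 833 + 1270980 = 1271813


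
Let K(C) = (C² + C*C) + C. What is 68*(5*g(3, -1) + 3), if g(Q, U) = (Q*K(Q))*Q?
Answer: 64464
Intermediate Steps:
K(C) = C + 2*C² (K(C) = (C² + C²) + C = 2*C² + C = C + 2*C²)
g(Q, U) = Q³*(1 + 2*Q) (g(Q, U) = (Q*(Q*(1 + 2*Q)))*Q = (Q²*(1 + 2*Q))*Q = Q³*(1 + 2*Q))
68*(5*g(3, -1) + 3) = 68*(5*(3³*(1 + 2*3)) + 3) = 68*(5*(27*(1 + 6)) + 3) = 68*(5*(27*7) + 3) = 68*(5*189 + 3) = 68*(945 + 3) = 68*948 = 64464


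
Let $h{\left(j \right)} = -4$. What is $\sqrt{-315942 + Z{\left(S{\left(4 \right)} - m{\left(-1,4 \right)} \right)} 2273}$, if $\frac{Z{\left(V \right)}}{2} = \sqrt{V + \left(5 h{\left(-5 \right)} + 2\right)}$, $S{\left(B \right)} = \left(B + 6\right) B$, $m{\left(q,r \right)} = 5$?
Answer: $\sqrt{-315942 + 4546 \sqrt{17}} \approx 545.16 i$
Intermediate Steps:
$S{\left(B \right)} = B \left(6 + B\right)$ ($S{\left(B \right)} = \left(6 + B\right) B = B \left(6 + B\right)$)
$Z{\left(V \right)} = 2 \sqrt{-18 + V}$ ($Z{\left(V \right)} = 2 \sqrt{V + \left(5 \left(-4\right) + 2\right)} = 2 \sqrt{V + \left(-20 + 2\right)} = 2 \sqrt{V - 18} = 2 \sqrt{-18 + V}$)
$\sqrt{-315942 + Z{\left(S{\left(4 \right)} - m{\left(-1,4 \right)} \right)} 2273} = \sqrt{-315942 + 2 \sqrt{-18 + \left(4 \left(6 + 4\right) - 5\right)} 2273} = \sqrt{-315942 + 2 \sqrt{-18 + \left(4 \cdot 10 - 5\right)} 2273} = \sqrt{-315942 + 2 \sqrt{-18 + \left(40 - 5\right)} 2273} = \sqrt{-315942 + 2 \sqrt{-18 + 35} \cdot 2273} = \sqrt{-315942 + 2 \sqrt{17} \cdot 2273} = \sqrt{-315942 + 4546 \sqrt{17}}$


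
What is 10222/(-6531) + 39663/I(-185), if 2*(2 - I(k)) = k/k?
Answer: 172682480/6531 ≈ 26440.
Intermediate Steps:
I(k) = 3/2 (I(k) = 2 - k/(2*k) = 2 - ½*1 = 2 - ½ = 3/2)
10222/(-6531) + 39663/I(-185) = 10222/(-6531) + 39663/(3/2) = 10222*(-1/6531) + 39663*(⅔) = -10222/6531 + 26442 = 172682480/6531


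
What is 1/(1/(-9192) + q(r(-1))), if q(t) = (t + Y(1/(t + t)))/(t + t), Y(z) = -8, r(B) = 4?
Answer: -9192/4597 ≈ -1.9996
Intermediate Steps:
q(t) = (-8 + t)/(2*t) (q(t) = (t - 8)/(t + t) = (-8 + t)/((2*t)) = (-8 + t)*(1/(2*t)) = (-8 + t)/(2*t))
1/(1/(-9192) + q(r(-1))) = 1/(1/(-9192) + (1/2)*(-8 + 4)/4) = 1/(-1/9192 + (1/2)*(1/4)*(-4)) = 1/(-1/9192 - 1/2) = 1/(-4597/9192) = -9192/4597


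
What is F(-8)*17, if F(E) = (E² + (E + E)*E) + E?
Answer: 3128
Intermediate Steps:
F(E) = E + 3*E² (F(E) = (E² + (2*E)*E) + E = (E² + 2*E²) + E = 3*E² + E = E + 3*E²)
F(-8)*17 = -8*(1 + 3*(-8))*17 = -8*(1 - 24)*17 = -8*(-23)*17 = 184*17 = 3128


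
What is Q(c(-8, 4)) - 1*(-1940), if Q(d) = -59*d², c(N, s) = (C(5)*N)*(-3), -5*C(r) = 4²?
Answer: -8651404/25 ≈ -3.4606e+5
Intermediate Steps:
C(r) = -16/5 (C(r) = -⅕*4² = -⅕*16 = -16/5)
c(N, s) = 48*N/5 (c(N, s) = -16*N/5*(-3) = 48*N/5)
Q(c(-8, 4)) - 1*(-1940) = -59*((48/5)*(-8))² - 1*(-1940) = -59*(-384/5)² + 1940 = -59*147456/25 + 1940 = -8699904/25 + 1940 = -8651404/25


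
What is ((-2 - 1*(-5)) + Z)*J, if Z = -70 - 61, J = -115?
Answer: 14720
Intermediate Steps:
Z = -131
((-2 - 1*(-5)) + Z)*J = ((-2 - 1*(-5)) - 131)*(-115) = ((-2 + 5) - 131)*(-115) = (3 - 131)*(-115) = -128*(-115) = 14720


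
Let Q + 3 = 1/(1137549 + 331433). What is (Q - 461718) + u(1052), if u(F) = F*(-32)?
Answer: -727711648069/1468982 ≈ -4.9539e+5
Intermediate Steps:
u(F) = -32*F
Q = -4406945/1468982 (Q = -3 + 1/(1137549 + 331433) = -3 + 1/1468982 = -4406945/1468982 ≈ -3.0000)
(Q - 461718) + u(1052) = (-4406945/1468982 - 461718) - 32*1052 = -678259838021/1468982 - 33664 = -727711648069/1468982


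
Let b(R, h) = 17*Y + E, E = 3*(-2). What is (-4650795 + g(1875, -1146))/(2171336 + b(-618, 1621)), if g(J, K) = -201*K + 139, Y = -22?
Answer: -2210155/1085478 ≈ -2.0361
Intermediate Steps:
E = -6
g(J, K) = 139 - 201*K
b(R, h) = -380 (b(R, h) = 17*(-22) - 6 = -374 - 6 = -380)
(-4650795 + g(1875, -1146))/(2171336 + b(-618, 1621)) = (-4650795 + (139 - 201*(-1146)))/(2171336 - 380) = (-4650795 + (139 + 230346))/2170956 = (-4650795 + 230485)*(1/2170956) = -4420310*1/2170956 = -2210155/1085478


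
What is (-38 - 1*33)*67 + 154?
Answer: -4603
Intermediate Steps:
(-38 - 1*33)*67 + 154 = (-38 - 33)*67 + 154 = -71*67 + 154 = -4757 + 154 = -4603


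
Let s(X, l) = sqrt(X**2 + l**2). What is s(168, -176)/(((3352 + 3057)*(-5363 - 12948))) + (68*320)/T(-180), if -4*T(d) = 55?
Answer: -17408/11 - 40*sqrt(37)/117355199 ≈ -1582.5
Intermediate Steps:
T(d) = -55/4 (T(d) = -1/4*55 = -55/4)
s(168, -176)/(((3352 + 3057)*(-5363 - 12948))) + (68*320)/T(-180) = sqrt(168**2 + (-176)**2)/(((3352 + 3057)*(-5363 - 12948))) + (68*320)/(-55/4) = sqrt(28224 + 30976)/((6409*(-18311))) + 21760*(-4/55) = sqrt(59200)/(-117355199) - 17408/11 = (40*sqrt(37))*(-1/117355199) - 17408/11 = -40*sqrt(37)/117355199 - 17408/11 = -17408/11 - 40*sqrt(37)/117355199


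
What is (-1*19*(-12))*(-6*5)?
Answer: -6840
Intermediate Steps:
(-1*19*(-12))*(-6*5) = -19*(-12)*(-30) = 228*(-30) = -6840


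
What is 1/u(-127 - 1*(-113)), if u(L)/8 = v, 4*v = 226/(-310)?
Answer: -155/226 ≈ -0.68584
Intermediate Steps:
v = -113/620 (v = (226/(-310))/4 = (226*(-1/310))/4 = (¼)*(-113/155) = -113/620 ≈ -0.18226)
u(L) = -226/155 (u(L) = 8*(-113/620) = -226/155)
1/u(-127 - 1*(-113)) = 1/(-226/155) = -155/226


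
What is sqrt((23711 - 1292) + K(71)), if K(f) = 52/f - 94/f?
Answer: sqrt(113011197)/71 ≈ 149.73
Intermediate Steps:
K(f) = -42/f
sqrt((23711 - 1292) + K(71)) = sqrt((23711 - 1292) - 42/71) = sqrt(22419 - 42*1/71) = sqrt(22419 - 42/71) = sqrt(1591707/71) = sqrt(113011197)/71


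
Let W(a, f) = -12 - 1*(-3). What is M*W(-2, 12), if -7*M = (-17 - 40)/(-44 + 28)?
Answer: 513/112 ≈ 4.5804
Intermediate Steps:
W(a, f) = -9 (W(a, f) = -12 + 3 = -9)
M = -57/112 (M = -(-17 - 40)/(7*(-44 + 28)) = -(-57)/(7*(-16)) = -(-57)*(-1)/(7*16) = -⅐*57/16 = -57/112 ≈ -0.50893)
M*W(-2, 12) = -57/112*(-9) = 513/112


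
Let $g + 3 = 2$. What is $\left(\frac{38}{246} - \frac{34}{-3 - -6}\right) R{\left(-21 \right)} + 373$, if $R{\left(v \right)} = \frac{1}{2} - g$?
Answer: $\frac{29211}{82} \approx 356.23$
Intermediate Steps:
$g = -1$ ($g = -3 + 2 = -1$)
$R{\left(v \right)} = \frac{3}{2}$ ($R{\left(v \right)} = \frac{1}{2} - -1 = \frac{1}{2} + 1 = \frac{3}{2}$)
$\left(\frac{38}{246} - \frac{34}{-3 - -6}\right) R{\left(-21 \right)} + 373 = \left(\frac{38}{246} - \frac{34}{-3 - -6}\right) \frac{3}{2} + 373 = \left(38 \cdot \frac{1}{246} - \frac{34}{-3 + 6}\right) \frac{3}{2} + 373 = \left(\frac{19}{123} - \frac{34}{3}\right) \frac{3}{2} + 373 = \left(- \frac{1375}{123}\right) \frac{3}{2} + 373 = - \frac{1375}{82} + 373 = \frac{29211}{82}$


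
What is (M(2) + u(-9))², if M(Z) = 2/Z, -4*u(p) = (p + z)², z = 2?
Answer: 2025/16 ≈ 126.56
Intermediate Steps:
u(p) = -(2 + p)²/4 (u(p) = -(p + 2)²/4 = -(2 + p)²/4)
(M(2) + u(-9))² = (2/2 - (2 - 9)²/4)² = (2*(½) - ¼*(-7)²)² = (1 - ¼*49)² = (1 - 49/4)² = (-45/4)² = 2025/16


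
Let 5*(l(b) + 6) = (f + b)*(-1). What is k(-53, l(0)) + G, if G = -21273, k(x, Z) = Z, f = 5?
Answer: -21280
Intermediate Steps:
l(b) = -7 - b/5 (l(b) = -6 + ((5 + b)*(-1))/5 = -6 + (-5 - b)/5 = -6 + (-1 - b/5) = -7 - b/5)
k(-53, l(0)) + G = (-7 - 1/5*0) - 21273 = (-7 + 0) - 21273 = -7 - 21273 = -21280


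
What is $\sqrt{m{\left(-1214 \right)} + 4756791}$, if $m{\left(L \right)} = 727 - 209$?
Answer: $\sqrt{4757309} \approx 2181.1$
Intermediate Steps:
$m{\left(L \right)} = 518$
$\sqrt{m{\left(-1214 \right)} + 4756791} = \sqrt{518 + 4756791} = \sqrt{4757309}$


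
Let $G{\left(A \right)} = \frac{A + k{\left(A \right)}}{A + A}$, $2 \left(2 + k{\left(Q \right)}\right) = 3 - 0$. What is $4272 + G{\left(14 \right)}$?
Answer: $\frac{239259}{56} \approx 4272.5$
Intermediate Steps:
$k{\left(Q \right)} = - \frac{1}{2}$ ($k{\left(Q \right)} = -2 + \frac{3 - 0}{2} = -2 + \frac{3 + 0}{2} = -2 + \frac{1}{2} \cdot 3 = -2 + \frac{3}{2} = - \frac{1}{2}$)
$G{\left(A \right)} = \frac{- \frac{1}{2} + A}{2 A}$ ($G{\left(A \right)} = \frac{A - \frac{1}{2}}{A + A} = \frac{- \frac{1}{2} + A}{2 A}$)
$4272 + G{\left(14 \right)} = 4272 + \frac{-1 + 2 \cdot 14}{4 \cdot 14} = 4272 + \frac{1}{4} \cdot \frac{1}{14} \left(-1 + 28\right) = 4272 + \frac{1}{4} \cdot \frac{1}{14} \cdot 27 = 4272 + \frac{27}{56} = \frac{239259}{56}$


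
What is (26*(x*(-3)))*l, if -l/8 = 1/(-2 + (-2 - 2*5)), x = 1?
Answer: -312/7 ≈ -44.571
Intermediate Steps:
l = 4/7 (l = -8/(-2 + (-2 - 2*5)) = -8/(-2 + (-2 - 10)) = -8/(-2 - 12) = -8/(-14) = -8*(-1/14) = 4/7 ≈ 0.57143)
(26*(x*(-3)))*l = (26*(1*(-3)))*(4/7) = (26*(-3))*(4/7) = -78*4/7 = -312/7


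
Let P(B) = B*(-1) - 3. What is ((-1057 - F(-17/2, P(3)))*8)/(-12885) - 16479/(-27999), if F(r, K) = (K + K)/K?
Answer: 16649609/13361745 ≈ 1.2461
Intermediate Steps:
P(B) = -3 - B (P(B) = -B - 3 = -3 - B)
F(r, K) = 2 (F(r, K) = (2*K)/K = 2)
((-1057 - F(-17/2, P(3)))*8)/(-12885) - 16479/(-27999) = ((-1057 - 1*2)*8)/(-12885) - 16479/(-27999) = ((-1057 - 2)*8)*(-1/12885) - 16479*(-1/27999) = -1059*8*(-1/12885) + 1831/3111 = -8472*(-1/12885) + 1831/3111 = 2824/4295 + 1831/3111 = 16649609/13361745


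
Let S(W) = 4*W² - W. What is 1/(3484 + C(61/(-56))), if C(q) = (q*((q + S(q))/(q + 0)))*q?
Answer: 43904/152734555 ≈ 0.00028745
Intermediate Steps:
S(W) = -W + 4*W²
C(q) = q*(q + q*(-1 + 4*q)) (C(q) = (q*((q + q*(-1 + 4*q))/(q + 0)))*q = (q*((q + q*(-1 + 4*q))/q))*q = (q + q*(-1 + 4*q))*q = q*(q + q*(-1 + 4*q)))
1/(3484 + C(61/(-56))) = 1/(3484 + 4*(61/(-56))³) = 1/(3484 + 4*(61*(-1/56))³) = 1/(3484 + 4*(-61/56)³) = 1/(3484 + 4*(-226981/175616)) = 1/(3484 - 226981/43904) = 1/(152734555/43904) = 43904/152734555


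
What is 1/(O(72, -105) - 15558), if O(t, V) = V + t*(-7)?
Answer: -1/16167 ≈ -6.1854e-5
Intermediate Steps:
O(t, V) = V - 7*t
1/(O(72, -105) - 15558) = 1/((-105 - 7*72) - 15558) = 1/((-105 - 504) - 15558) = 1/(-609 - 15558) = 1/(-16167) = -1/16167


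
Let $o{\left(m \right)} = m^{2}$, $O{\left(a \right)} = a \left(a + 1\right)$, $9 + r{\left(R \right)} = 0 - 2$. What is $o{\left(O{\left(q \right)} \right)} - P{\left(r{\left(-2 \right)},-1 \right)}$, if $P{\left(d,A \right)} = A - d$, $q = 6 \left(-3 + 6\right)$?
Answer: $116954$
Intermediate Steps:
$r{\left(R \right)} = -11$ ($r{\left(R \right)} = -9 + \left(0 - 2\right) = -9 - 2 = -11$)
$q = 18$ ($q = 6 \cdot 3 = 18$)
$O{\left(a \right)} = a \left(1 + a\right)$
$o{\left(O{\left(q \right)} \right)} - P{\left(r{\left(-2 \right)},-1 \right)} = \left(18 \left(1 + 18\right)\right)^{2} - \left(-1 - -11\right) = \left(18 \cdot 19\right)^{2} - \left(-1 + 11\right) = 342^{2} - 10 = 116964 - 10 = 116954$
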